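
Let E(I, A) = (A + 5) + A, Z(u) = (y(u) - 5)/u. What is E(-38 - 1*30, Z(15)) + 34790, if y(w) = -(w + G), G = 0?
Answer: 104377/3 ≈ 34792.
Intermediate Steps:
y(w) = -w (y(w) = -(w + 0) = -w)
Z(u) = (-5 - u)/u (Z(u) = (-u - 5)/u = (-5 - u)/u)
E(I, A) = 5 + 2*A (E(I, A) = (5 + A) + A = 5 + 2*A)
E(-38 - 1*30, Z(15)) + 34790 = (5 + 2*((-5 - 1*15)/15)) + 34790 = (5 + 2*((-5 - 15)/15)) + 34790 = (5 + 2*((1/15)*(-20))) + 34790 = (5 + 2*(-4/3)) + 34790 = (5 - 8/3) + 34790 = 7/3 + 34790 = 104377/3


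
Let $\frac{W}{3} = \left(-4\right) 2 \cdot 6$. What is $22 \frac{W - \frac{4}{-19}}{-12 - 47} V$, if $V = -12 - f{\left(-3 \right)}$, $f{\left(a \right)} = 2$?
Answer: $- \frac{841456}{1121} \approx -750.63$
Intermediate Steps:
$W = -144$ ($W = 3 \left(-4\right) 2 \cdot 6 = 3 \left(\left(-8\right) 6\right) = 3 \left(-48\right) = -144$)
$V = -14$ ($V = -12 - 2 = -14$)
$22 \frac{W - \frac{4}{-19}}{-12 - 47} V = 22 \frac{-144 - \frac{4}{-19}}{-12 - 47} \left(-14\right) = 22 \frac{-144 - - \frac{4}{19}}{-59} \left(-14\right) = 22 \left(-144 + \frac{4}{19}\right) \left(- \frac{1}{59}\right) \left(-14\right) = 22 \left(\left(- \frac{2732}{19}\right) \left(- \frac{1}{59}\right)\right) \left(-14\right) = 22 \cdot \frac{2732}{1121} \left(-14\right) = \frac{60104}{1121} \left(-14\right) = - \frac{841456}{1121}$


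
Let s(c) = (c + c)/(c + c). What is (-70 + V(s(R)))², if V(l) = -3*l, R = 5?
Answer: 5329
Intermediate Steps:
s(c) = 1 (s(c) = (2*c)/((2*c)) = (2*c)*(1/(2*c)) = 1)
(-70 + V(s(R)))² = (-70 - 3*1)² = (-70 - 3)² = (-73)² = 5329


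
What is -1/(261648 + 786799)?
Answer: -1/1048447 ≈ -9.5379e-7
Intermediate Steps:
-1/(261648 + 786799) = -1/1048447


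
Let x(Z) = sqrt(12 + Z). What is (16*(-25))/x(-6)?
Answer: -200*sqrt(6)/3 ≈ -163.30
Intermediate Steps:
(16*(-25))/x(-6) = (16*(-25))/(sqrt(12 - 6)) = -400*sqrt(6)/6 = -200*sqrt(6)/3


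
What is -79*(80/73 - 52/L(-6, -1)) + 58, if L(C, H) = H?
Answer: -301970/73 ≈ -4136.6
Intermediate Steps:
-79*(80/73 - 52/L(-6, -1)) + 58 = -79*(80/73 - 52/(-1)) + 58 = -79*(80*(1/73) - 52*(-1)) + 58 = -79*(80/73 + 52) + 58 = -79*3876/73 + 58 = -306204/73 + 58 = -301970/73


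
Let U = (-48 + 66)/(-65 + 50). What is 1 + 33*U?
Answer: -193/5 ≈ -38.600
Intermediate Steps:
U = -6/5 (U = 18/(-15) = 18*(-1/15) = -6/5 ≈ -1.2000)
1 + 33*U = 1 + 33*(-6/5) = 1 - 198/5 = -193/5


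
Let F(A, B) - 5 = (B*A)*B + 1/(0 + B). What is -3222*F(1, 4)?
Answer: -136935/2 ≈ -68468.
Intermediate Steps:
F(A, B) = 5 + 1/B + A*B² (F(A, B) = 5 + ((B*A)*B + 1/(0 + B)) = 5 + ((A*B)*B + 1/B) = 5 + (A*B² + 1/B) = 5 + (1/B + A*B²) = 5 + 1/B + A*B²)
-3222*F(1, 4) = -3222*(5 + 1/4 + 1*4²) = -3222*(5 + ¼ + 1*16) = -3222*(5 + ¼ + 16) = -3222*85/4 = -136935/2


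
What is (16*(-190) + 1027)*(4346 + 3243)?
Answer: -15276657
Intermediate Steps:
(16*(-190) + 1027)*(4346 + 3243) = (-3040 + 1027)*7589 = -2013*7589 = -15276657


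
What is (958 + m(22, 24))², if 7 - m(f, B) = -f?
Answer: 974169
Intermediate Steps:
m(f, B) = 7 + f (m(f, B) = 7 - (-1)*f = 7 + f)
(958 + m(22, 24))² = (958 + (7 + 22))² = (958 + 29)² = 987² = 974169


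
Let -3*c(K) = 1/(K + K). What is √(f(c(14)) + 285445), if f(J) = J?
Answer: √503524959/42 ≈ 534.27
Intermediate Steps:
c(K) = -1/(6*K) (c(K) = -1/(3*(K + K)) = -1/(2*K)/3 = -1/(6*K))
√(f(c(14)) + 285445) = √(-⅙/14 + 285445) = √(-⅙*1/14 + 285445) = √(-1/84 + 285445) = √(23977379/84) = √503524959/42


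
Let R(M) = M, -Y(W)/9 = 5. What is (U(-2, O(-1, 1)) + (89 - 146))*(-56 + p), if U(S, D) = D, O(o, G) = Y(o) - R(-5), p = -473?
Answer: 51313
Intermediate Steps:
Y(W) = -45 (Y(W) = -9*5 = -45)
O(o, G) = -40 (O(o, G) = -45 - 1*(-5) = -45 + 5 = -40)
(U(-2, O(-1, 1)) + (89 - 146))*(-56 + p) = (-40 + (89 - 146))*(-56 - 473) = (-40 - 57)*(-529) = -97*(-529) = 51313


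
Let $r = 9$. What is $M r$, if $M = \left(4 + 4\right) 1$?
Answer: $72$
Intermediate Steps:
$M = 8$ ($M = 8 \cdot 1 = 8$)
$M r = 8 \cdot 9 = 72$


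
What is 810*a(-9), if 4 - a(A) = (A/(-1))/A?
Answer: 4050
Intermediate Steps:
a(A) = 5 (a(A) = 4 - A/(-1)/A = 4 - A*(-1)/A = 4 - (-A)/A = 4 - 1*(-1) = 4 + 1 = 5)
810*a(-9) = 810*5 = 4050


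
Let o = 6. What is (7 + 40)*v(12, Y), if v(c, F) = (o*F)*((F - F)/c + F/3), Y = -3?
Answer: 846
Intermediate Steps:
v(c, F) = 2*F² (v(c, F) = (6*F)*((F - F)/c + F/3) = (6*F)*(0/c + F*(⅓)) = (6*F)*(0 + F/3) = (6*F)*(F/3) = 2*F²)
(7 + 40)*v(12, Y) = (7 + 40)*(2*(-3)²) = 47*(2*9) = 47*18 = 846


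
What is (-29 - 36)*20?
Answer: -1300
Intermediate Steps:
(-29 - 36)*20 = -65*20 = -1300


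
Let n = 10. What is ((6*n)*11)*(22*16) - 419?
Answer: 231901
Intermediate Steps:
((6*n)*11)*(22*16) - 419 = ((6*10)*11)*(22*16) - 419 = (60*11)*352 - 419 = 660*352 - 419 = 232320 - 419 = 231901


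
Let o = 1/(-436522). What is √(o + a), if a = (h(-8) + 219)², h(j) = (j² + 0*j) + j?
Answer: 21*√32676766204458/436522 ≈ 275.00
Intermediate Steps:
h(j) = j + j² (h(j) = (j² + 0) + j = j² + j = j + j²)
o = -1/436522 ≈ -2.2908e-6
a = 75625 (a = (-8*(1 - 8) + 219)² = (-8*(-7) + 219)² = (56 + 219)² = 275² = 75625)
√(o + a) = √(-1/436522 + 75625) = √(33011976249/436522) = 21*√32676766204458/436522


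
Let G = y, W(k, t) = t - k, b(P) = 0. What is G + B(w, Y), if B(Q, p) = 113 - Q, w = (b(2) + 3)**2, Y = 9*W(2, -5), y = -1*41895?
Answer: -41791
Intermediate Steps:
y = -41895
Y = -63 (Y = 9*(-5 - 1*2) = 9*(-5 - 2) = 9*(-7) = -63)
G = -41895
w = 9 (w = (0 + 3)**2 = 3**2 = 9)
G + B(w, Y) = -41895 + (113 - 1*9) = -41895 + (113 - 9) = -41895 + 104 = -41791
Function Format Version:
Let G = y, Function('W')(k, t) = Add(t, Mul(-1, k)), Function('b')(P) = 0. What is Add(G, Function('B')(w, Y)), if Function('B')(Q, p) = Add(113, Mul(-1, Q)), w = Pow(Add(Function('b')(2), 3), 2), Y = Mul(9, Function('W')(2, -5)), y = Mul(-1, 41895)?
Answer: -41791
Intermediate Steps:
y = -41895
Y = -63 (Y = Mul(9, Add(-5, Mul(-1, 2))) = Mul(9, Add(-5, -2)) = Mul(9, -7) = -63)
G = -41895
w = 9 (w = Pow(Add(0, 3), 2) = Pow(3, 2) = 9)
Add(G, Function('B')(w, Y)) = Add(-41895, Add(113, Mul(-1, 9))) = Add(-41895, Add(113, -9)) = Add(-41895, 104) = -41791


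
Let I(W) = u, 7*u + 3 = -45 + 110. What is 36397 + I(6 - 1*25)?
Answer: 254841/7 ≈ 36406.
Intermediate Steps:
u = 62/7 (u = -3/7 + (-45 + 110)/7 = -3/7 + (1/7)*65 = -3/7 + 65/7 = 62/7 ≈ 8.8571)
I(W) = 62/7
36397 + I(6 - 1*25) = 36397 + 62/7 = 254841/7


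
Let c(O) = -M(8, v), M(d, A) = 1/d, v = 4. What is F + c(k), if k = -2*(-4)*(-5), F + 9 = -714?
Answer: -5785/8 ≈ -723.13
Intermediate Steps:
F = -723 (F = -9 - 714 = -723)
k = -40 (k = 8*(-5) = -40)
c(O) = -1/8
F + c(k) = -723 - 1/8 = -5785/8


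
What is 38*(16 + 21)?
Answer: 1406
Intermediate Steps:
38*(16 + 21) = 38*37 = 1406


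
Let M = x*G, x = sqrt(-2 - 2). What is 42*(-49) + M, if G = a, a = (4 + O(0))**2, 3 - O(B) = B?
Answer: -2058 + 98*I ≈ -2058.0 + 98.0*I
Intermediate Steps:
O(B) = 3 - B
x = 2*I (x = sqrt(-4) = 2*I ≈ 2.0*I)
a = 49 (a = (4 + (3 - 1*0))**2 = (4 + (3 + 0))**2 = (4 + 3)**2 = 7**2 = 49)
G = 49
M = 98*I (M = (2*I)*49 = 98*I ≈ 98.0*I)
42*(-49) + M = 42*(-49) + 98*I = -2058 + 98*I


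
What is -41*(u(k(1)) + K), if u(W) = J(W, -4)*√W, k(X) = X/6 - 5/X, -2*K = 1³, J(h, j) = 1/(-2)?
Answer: 41/2 + 41*I*√174/12 ≈ 20.5 + 45.069*I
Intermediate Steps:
J(h, j) = -½
K = -½ (K = -½*1³ = -½*1 = -½ ≈ -0.50000)
k(X) = -5/X + X/6 (k(X) = X*(⅙) - 5/X = X/6 - 5/X = -5/X + X/6)
u(W) = -√W/2
-41*(u(k(1)) + K) = -41*(-√(-5/1 + (⅙)*1)/2 - ½) = -41*(-√(-5*1 + ⅙)/2 - ½) = -41*(-√(-5 + ⅙)/2 - ½) = -41*(-I*√174/12 - ½) = -41*(-½ - I*√174/12) = 41/2 + 41*I*√174/12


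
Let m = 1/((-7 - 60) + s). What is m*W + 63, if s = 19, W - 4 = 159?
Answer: 2861/48 ≈ 59.604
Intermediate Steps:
W = 163 (W = 4 + 159 = 163)
m = -1/48 (m = 1/((-7 - 60) + 19) = 1/(-67 + 19) = 1/(-48) = -1/48 ≈ -0.020833)
m*W + 63 = -1/48*163 + 63 = -163/48 + 63 = 2861/48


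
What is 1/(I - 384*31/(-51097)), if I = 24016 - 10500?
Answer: 51097/690638956 ≈ 7.3985e-5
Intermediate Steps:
I = 13516
1/(I - 384*31/(-51097)) = 1/(13516 - 384*31/(-51097)) = 1/(13516 - 11904*(-1/51097)) = 1/(13516 + 11904/51097) = 1/(690638956/51097) = 51097/690638956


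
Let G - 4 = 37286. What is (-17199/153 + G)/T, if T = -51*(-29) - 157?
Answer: 632019/22474 ≈ 28.122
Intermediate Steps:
G = 37290 (G = 4 + 37286 = 37290)
T = 1322 (T = 1479 - 157 = 1322)
(-17199/153 + G)/T = (-17199/153 + 37290)/1322 = (-17199*1/153 + 37290)*(1/1322) = (-1911/17 + 37290)*(1/1322) = (632019/17)*(1/1322) = 632019/22474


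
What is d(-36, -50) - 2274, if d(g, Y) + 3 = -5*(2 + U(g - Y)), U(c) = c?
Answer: -2357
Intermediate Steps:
d(g, Y) = -13 - 5*g + 5*Y (d(g, Y) = -3 - 5*(2 + (g - Y)) = -3 - 5*(2 + g - Y) = -3 + (-10 - 5*g + 5*Y) = -13 - 5*g + 5*Y)
d(-36, -50) - 2274 = (-13 - 5*(-36) + 5*(-50)) - 2274 = (-13 + 180 - 250) - 2274 = -83 - 2274 = -2357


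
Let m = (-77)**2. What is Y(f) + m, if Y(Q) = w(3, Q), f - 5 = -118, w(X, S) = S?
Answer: 5816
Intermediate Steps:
m = 5929
f = -113 (f = 5 - 118 = -113)
Y(Q) = Q
Y(f) + m = -113 + 5929 = 5816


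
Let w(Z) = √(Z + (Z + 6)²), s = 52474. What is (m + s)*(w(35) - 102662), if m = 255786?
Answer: -31646588120 + 616520*√429 ≈ -3.1634e+10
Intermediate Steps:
w(Z) = √(Z + (6 + Z)²)
(m + s)*(w(35) - 102662) = (255786 + 52474)*(√(35 + (6 + 35)²) - 102662) = 308260*(√(35 + 41²) - 102662) = 308260*(√(35 + 1681) - 102662) = 308260*(√1716 - 102662) = 308260*(2*√429 - 102662) = 308260*(-102662 + 2*√429) = -31646588120 + 616520*√429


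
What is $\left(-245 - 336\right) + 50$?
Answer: $-531$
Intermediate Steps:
$\left(-245 - 336\right) + 50 = -581 + 50 = -531$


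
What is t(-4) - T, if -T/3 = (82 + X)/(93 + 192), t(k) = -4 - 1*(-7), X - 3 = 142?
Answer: 512/95 ≈ 5.3895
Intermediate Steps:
X = 145 (X = 3 + 142 = 145)
t(k) = 3 (t(k) = -4 + 7 = 3)
T = -227/95 (T = -3*(82 + 145)/(93 + 192) = -681/285 = -3*227/285 = -227/95 ≈ -2.3895)
t(-4) - T = 3 - 1*(-227/95) = 3 + 227/95 = 512/95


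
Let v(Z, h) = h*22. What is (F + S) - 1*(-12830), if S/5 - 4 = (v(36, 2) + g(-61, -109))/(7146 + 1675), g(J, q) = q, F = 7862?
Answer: 182700227/8821 ≈ 20712.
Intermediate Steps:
v(Z, h) = 22*h
S = 176095/8821 (S = 20 + 5*((22*2 - 109)/(7146 + 1675)) = 20 + 5*((44 - 109)/8821) = 20 + 5*(-65*1/8821) = 20 + 5*(-65/8821) = 20 - 325/8821 = 176095/8821 ≈ 19.963)
(F + S) - 1*(-12830) = (7862 + 176095/8821) - 1*(-12830) = 69526797/8821 + 12830 = 182700227/8821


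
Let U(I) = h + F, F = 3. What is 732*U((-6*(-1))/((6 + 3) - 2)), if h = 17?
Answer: 14640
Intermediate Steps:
U(I) = 20 (U(I) = 17 + 3 = 20)
732*U((-6*(-1))/((6 + 3) - 2)) = 732*20 = 14640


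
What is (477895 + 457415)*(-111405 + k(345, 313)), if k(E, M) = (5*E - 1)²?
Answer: 2675707724010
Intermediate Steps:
k(E, M) = (-1 + 5*E)²
(477895 + 457415)*(-111405 + k(345, 313)) = (477895 + 457415)*(-111405 + (-1 + 5*345)²) = 935310*(-111405 + (-1 + 1725)²) = 935310*(-111405 + 1724²) = 935310*(-111405 + 2972176) = 935310*2860771 = 2675707724010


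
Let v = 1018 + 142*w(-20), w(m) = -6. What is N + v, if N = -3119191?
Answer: -3119025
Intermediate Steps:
v = 166 (v = 1018 + 142*(-6) = 1018 - 852 = 166)
N + v = -3119191 + 166 = -3119025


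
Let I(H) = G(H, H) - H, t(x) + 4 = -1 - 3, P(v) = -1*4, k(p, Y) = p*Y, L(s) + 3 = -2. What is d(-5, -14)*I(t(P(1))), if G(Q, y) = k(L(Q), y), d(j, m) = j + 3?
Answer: -96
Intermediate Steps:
d(j, m) = 3 + j
L(s) = -5 (L(s) = -3 - 2 = -5)
k(p, Y) = Y*p
P(v) = -4
G(Q, y) = -5*y (G(Q, y) = y*(-5) = -5*y)
t(x) = -8 (t(x) = -4 + (-1 - 3) = -4 - 4 = -8)
I(H) = -6*H (I(H) = -5*H - H = -6*H)
d(-5, -14)*I(t(P(1))) = (3 - 5)*(-6*(-8)) = -2*48 = -96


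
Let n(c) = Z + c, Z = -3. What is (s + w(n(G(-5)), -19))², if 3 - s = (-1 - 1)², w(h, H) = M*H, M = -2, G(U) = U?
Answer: 1369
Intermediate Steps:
n(c) = -3 + c
w(h, H) = -2*H
s = -1 (s = 3 - (-1 - 1)² = 3 - 1*(-2)² = 3 - 1*4 = 3 - 4 = -1)
(s + w(n(G(-5)), -19))² = (-1 - 2*(-19))² = (-1 + 38)² = 37² = 1369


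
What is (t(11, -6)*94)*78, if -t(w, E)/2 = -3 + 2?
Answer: 14664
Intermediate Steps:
t(w, E) = 2 (t(w, E) = -2*(-3 + 2) = -2*(-1) = 2)
(t(11, -6)*94)*78 = (2*94)*78 = 188*78 = 14664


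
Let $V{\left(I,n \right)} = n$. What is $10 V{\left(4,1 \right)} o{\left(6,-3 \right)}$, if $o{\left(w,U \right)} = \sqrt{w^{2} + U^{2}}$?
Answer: $30 \sqrt{5} \approx 67.082$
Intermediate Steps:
$o{\left(w,U \right)} = \sqrt{U^{2} + w^{2}}$
$10 V{\left(4,1 \right)} o{\left(6,-3 \right)} = 10 \cdot 1 \sqrt{\left(-3\right)^{2} + 6^{2}} = 10 \sqrt{9 + 36} = 10 \sqrt{45} = 10 \cdot 3 \sqrt{5} = 30 \sqrt{5}$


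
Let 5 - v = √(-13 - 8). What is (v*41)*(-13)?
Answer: -2665 + 533*I*√21 ≈ -2665.0 + 2442.5*I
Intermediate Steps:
v = 5 - I*√21 (v = 5 - √(-13 - 8) = 5 - √(-21) = 5 - I*√21 ≈ 5.0 - 4.5826*I)
(v*41)*(-13) = ((5 - I*√21)*41)*(-13) = (205 - 41*I*√21)*(-13) = -2665 + 533*I*√21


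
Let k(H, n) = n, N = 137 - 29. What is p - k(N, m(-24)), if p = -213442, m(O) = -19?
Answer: -213423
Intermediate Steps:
N = 108
p - k(N, m(-24)) = -213442 - 1*(-19) = -213442 + 19 = -213423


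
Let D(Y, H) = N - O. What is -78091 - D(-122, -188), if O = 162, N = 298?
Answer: -78227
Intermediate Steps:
D(Y, H) = 136 (D(Y, H) = 298 - 1*162 = 298 - 162 = 136)
-78091 - D(-122, -188) = -78091 - 1*136 = -78091 - 136 = -78227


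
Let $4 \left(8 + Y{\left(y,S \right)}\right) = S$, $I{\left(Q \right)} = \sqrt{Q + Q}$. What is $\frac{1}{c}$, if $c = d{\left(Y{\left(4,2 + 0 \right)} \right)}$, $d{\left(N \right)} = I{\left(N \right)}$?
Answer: $- \frac{i \sqrt{15}}{15} \approx - 0.2582 i$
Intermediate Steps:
$I{\left(Q \right)} = \sqrt{2} \sqrt{Q}$ ($I{\left(Q \right)} = \sqrt{2 Q} = \sqrt{2} \sqrt{Q}$)
$Y{\left(y,S \right)} = -8 + \frac{S}{4}$
$d{\left(N \right)} = \sqrt{2} \sqrt{N}$
$c = i \sqrt{15}$ ($c = \sqrt{2} \sqrt{-8 + \frac{2 + 0}{4}} = \sqrt{2} \sqrt{-8 + \frac{1}{4} \cdot 2} = \sqrt{2} \sqrt{-8 + \frac{1}{2}} = \sqrt{2} \sqrt{- \frac{15}{2}} = \sqrt{2} \frac{i \sqrt{30}}{2} = i \sqrt{15} \approx 3.873 i$)
$\frac{1}{c} = \frac{1}{i \sqrt{15}} = - \frac{i \sqrt{15}}{15}$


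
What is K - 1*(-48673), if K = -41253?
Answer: 7420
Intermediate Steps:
K - 1*(-48673) = -41253 - 1*(-48673) = -41253 + 48673 = 7420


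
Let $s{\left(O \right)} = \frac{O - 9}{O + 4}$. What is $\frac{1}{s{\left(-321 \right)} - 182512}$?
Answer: $- \frac{317}{57855974} \approx -5.4791 \cdot 10^{-6}$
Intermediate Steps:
$s{\left(O \right)} = \frac{-9 + O}{4 + O}$
$\frac{1}{s{\left(-321 \right)} - 182512} = \frac{1}{\frac{-9 - 321}{4 - 321} - 182512} = \frac{1}{\frac{1}{-317} \left(-330\right) - 182512} = \frac{1}{\left(- \frac{1}{317}\right) \left(-330\right) - 182512} = \frac{1}{\frac{330}{317} - 182512} = \frac{1}{- \frac{57855974}{317}} = - \frac{317}{57855974}$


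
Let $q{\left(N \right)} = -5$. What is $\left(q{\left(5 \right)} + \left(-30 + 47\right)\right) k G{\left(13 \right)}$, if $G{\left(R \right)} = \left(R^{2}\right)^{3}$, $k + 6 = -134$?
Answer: $-8109039120$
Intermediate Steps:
$k = -140$ ($k = -6 - 134 = -140$)
$G{\left(R \right)} = R^{6}$
$\left(q{\left(5 \right)} + \left(-30 + 47\right)\right) k G{\left(13 \right)} = \left(-5 + \left(-30 + 47\right)\right) \left(-140\right) 13^{6} = \left(-5 + 17\right) \left(-140\right) 4826809 = 12 \left(-140\right) 4826809 = \left(-1680\right) 4826809 = -8109039120$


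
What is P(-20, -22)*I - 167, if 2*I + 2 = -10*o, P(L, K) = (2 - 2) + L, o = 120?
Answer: 11853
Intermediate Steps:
P(L, K) = L (P(L, K) = 0 + L = L)
I = -601 (I = -1 + (-10*120)/2 = -1 + (½)*(-1200) = -1 - 600 = -601)
P(-20, -22)*I - 167 = -20*(-601) - 167 = 12020 - 167 = 11853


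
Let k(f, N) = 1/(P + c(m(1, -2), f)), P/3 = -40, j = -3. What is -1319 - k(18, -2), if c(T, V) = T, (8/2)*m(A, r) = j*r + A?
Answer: -623883/473 ≈ -1319.0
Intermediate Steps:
m(A, r) = -3*r/4 + A/4 (m(A, r) = (-3*r + A)/4 = (A - 3*r)/4 = -3*r/4 + A/4)
P = -120 (P = 3*(-40) = -120)
k(f, N) = -4/473 (k(f, N) = 1/(-120 + (-3/4*(-2) + (1/4)*1)) = 1/(-120 + (3/2 + 1/4)) = 1/(-120 + 7/4) = 1/(-473/4) = -4/473)
-1319 - k(18, -2) = -1319 - 1*(-4/473) = -1319 + 4/473 = -623883/473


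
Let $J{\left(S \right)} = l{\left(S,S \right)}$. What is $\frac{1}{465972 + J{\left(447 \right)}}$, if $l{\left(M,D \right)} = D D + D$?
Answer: $\frac{1}{666228} \approx 1.501 \cdot 10^{-6}$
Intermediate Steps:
$l{\left(M,D \right)} = D + D^{2}$ ($l{\left(M,D \right)} = D^{2} + D = D + D^{2}$)
$J{\left(S \right)} = S \left(1 + S\right)$
$\frac{1}{465972 + J{\left(447 \right)}} = \frac{1}{465972 + 447 \left(1 + 447\right)} = \frac{1}{465972 + 447 \cdot 448} = \frac{1}{465972 + 200256} = \frac{1}{666228}$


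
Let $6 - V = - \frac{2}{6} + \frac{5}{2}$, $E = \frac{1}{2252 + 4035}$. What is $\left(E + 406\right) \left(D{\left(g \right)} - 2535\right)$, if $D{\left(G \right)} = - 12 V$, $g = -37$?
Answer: $- \frac{6588061863}{6287} \approx -1.0479 \cdot 10^{6}$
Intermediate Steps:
$E = \frac{1}{6287} \approx 0.00015906$
$V = \frac{23}{6}$ ($V = 6 - \left(- \frac{2}{6} + \frac{5}{2}\right) = 6 - \left(\left(-2\right) \frac{1}{6} + 5 \cdot \frac{1}{2}\right) = 6 - \left(- \frac{1}{3} + \frac{5}{2}\right) = 6 - \frac{13}{6} = \frac{23}{6} \approx 3.8333$)
$D{\left(G \right)} = -46$ ($D{\left(G \right)} = \left(-12\right) \frac{23}{6} = -46$)
$\left(E + 406\right) \left(D{\left(g \right)} - 2535\right) = \left(\frac{1}{6287} + 406\right) \left(-46 - 2535\right) = \frac{2552523}{6287} \left(-2581\right) = - \frac{6588061863}{6287}$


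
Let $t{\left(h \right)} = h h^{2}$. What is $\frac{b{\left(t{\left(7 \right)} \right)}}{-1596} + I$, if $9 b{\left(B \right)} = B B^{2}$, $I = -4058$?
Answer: $- \frac{14091817}{2052} \approx -6867.4$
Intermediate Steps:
$t{\left(h \right)} = h^{3}$
$b{\left(B \right)} = \frac{B^{3}}{9}$ ($b{\left(B \right)} = \frac{B B^{2}}{9} = \frac{B^{3}}{9}$)
$\frac{b{\left(t{\left(7 \right)} \right)}}{-1596} + I = \frac{\frac{1}{9} \left(7^{3}\right)^{3}}{-1596} - 4058 = \frac{343^{3}}{9} \left(- \frac{1}{1596}\right) - 4058 = \frac{1}{9} \cdot 40353607 \left(- \frac{1}{1596}\right) - 4058 = \frac{40353607}{9} \left(- \frac{1}{1596}\right) - 4058 = - \frac{5764801}{2052} - 4058 = - \frac{14091817}{2052}$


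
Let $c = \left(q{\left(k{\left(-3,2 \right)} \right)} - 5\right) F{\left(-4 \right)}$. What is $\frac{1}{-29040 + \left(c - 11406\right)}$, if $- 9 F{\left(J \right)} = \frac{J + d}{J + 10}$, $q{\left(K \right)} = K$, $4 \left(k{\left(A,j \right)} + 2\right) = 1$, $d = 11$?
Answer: $- \frac{8}{323561} \approx -2.4725 \cdot 10^{-5}$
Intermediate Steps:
$k{\left(A,j \right)} = - \frac{7}{4}$ ($k{\left(A,j \right)} = -2 + \frac{1}{4} \cdot 1 = -2 + \frac{1}{4} = - \frac{7}{4}$)
$F{\left(J \right)} = - \frac{11 + J}{9 \left(10 + J\right)}$ ($F{\left(J \right)} = - \frac{\left(J + 11\right) \frac{1}{J + 10}}{9} = - \frac{\left(11 + J\right) \frac{1}{10 + J}}{9} = - \frac{\frac{1}{10 + J} \left(11 + J\right)}{9} = - \frac{11 + J}{9 \left(10 + J\right)}$)
$c = \frac{7}{8}$ ($c = \left(- \frac{7}{4} - 5\right) \frac{-11 - -4}{9 \left(10 - 4\right)} = - \frac{27 \frac{-11 + 4}{9 \cdot 6}}{4} = - \frac{27 \cdot \frac{1}{9} \cdot \frac{1}{6} \left(-7\right)}{4} = \left(- \frac{27}{4}\right) \left(- \frac{7}{54}\right) = \frac{7}{8} \approx 0.875$)
$\frac{1}{-29040 + \left(c - 11406\right)} = \frac{1}{-29040 + \left(\frac{7}{8} - 11406\right)} = \frac{1}{-29040 - \frac{91241}{8}} = \frac{1}{- \frac{323561}{8}} = - \frac{8}{323561}$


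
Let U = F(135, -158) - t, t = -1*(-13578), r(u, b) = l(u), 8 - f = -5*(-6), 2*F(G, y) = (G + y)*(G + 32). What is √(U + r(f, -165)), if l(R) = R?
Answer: 3*I*√6898/2 ≈ 124.58*I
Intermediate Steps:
F(G, y) = (32 + G)*(G + y)/2 (F(G, y) = ((G + y)*(G + 32))/2 = ((G + y)*(32 + G))/2 = ((32 + G)*(G + y))/2 = (32 + G)*(G + y)/2)
f = -22 (f = 8 - (-5)*(-6) = 8 - 1*30 = 8 - 30 = -22)
r(u, b) = u
t = 13578
U = -30997/2 (U = ((½)*135² + 16*135 + 16*(-158) + (½)*135*(-158)) - 1*13578 = ((½)*18225 + 2160 - 2528 - 10665) - 13578 = (18225/2 + 2160 - 2528 - 10665) - 13578 = -3841/2 - 13578 = -30997/2 ≈ -15499.)
√(U + r(f, -165)) = √(-30997/2 - 22) = √(-31041/2) = 3*I*√6898/2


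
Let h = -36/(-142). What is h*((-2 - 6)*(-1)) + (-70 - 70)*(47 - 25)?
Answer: -218536/71 ≈ -3078.0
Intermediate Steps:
h = 18/71 (h = -36*(-1/142) = 18/71 ≈ 0.25352)
h*((-2 - 6)*(-1)) + (-70 - 70)*(47 - 25) = 18*((-2 - 6)*(-1))/71 + (-70 - 70)*(47 - 25) = 18*(-8*(-1))/71 - 140*22 = (18/71)*8 - 3080 = 144/71 - 3080 = -218536/71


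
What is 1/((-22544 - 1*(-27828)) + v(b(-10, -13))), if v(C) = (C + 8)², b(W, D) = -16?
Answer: 1/5348 ≈ 0.00018699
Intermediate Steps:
v(C) = (8 + C)²
1/((-22544 - 1*(-27828)) + v(b(-10, -13))) = 1/((-22544 - 1*(-27828)) + (8 - 16)²) = 1/((-22544 + 27828) + (-8)²) = 1/(5284 + 64) = 1/5348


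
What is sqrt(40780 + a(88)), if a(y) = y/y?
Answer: sqrt(40781) ≈ 201.94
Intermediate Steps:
a(y) = 1
sqrt(40780 + a(88)) = sqrt(40780 + 1) = sqrt(40781)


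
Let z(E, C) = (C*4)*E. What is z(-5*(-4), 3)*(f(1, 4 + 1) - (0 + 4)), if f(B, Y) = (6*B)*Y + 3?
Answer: 6960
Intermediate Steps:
f(B, Y) = 3 + 6*B*Y (f(B, Y) = 6*B*Y + 3 = 3 + 6*B*Y)
z(E, C) = 4*C*E (z(E, C) = (4*C)*E = 4*C*E)
z(-5*(-4), 3)*(f(1, 4 + 1) - (0 + 4)) = (4*3*(-5*(-4)))*((3 + 6*1*(4 + 1)) - (0 + 4)) = (4*3*20)*((3 + 6*1*5) - 1*4) = 240*((3 + 30) - 4) = 240*(33 - 4) = 240*29 = 6960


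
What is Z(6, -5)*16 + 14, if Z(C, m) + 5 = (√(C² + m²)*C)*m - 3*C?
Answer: -354 - 480*√61 ≈ -4102.9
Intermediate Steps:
Z(C, m) = -5 - 3*C + C*m*√(C² + m²) (Z(C, m) = -5 + ((√(C² + m²)*C)*m - 3*C) = -5 + ((C*√(C² + m²))*m - 3*C) = -5 + (C*m*√(C² + m²) - 3*C) = -5 + (-3*C + C*m*√(C² + m²)) = -5 - 3*C + C*m*√(C² + m²))
Z(6, -5)*16 + 14 = (-5 - 3*6 + 6*(-5)*√(6² + (-5)²))*16 + 14 = (-5 - 18 + 6*(-5)*√(36 + 25))*16 + 14 = (-5 - 18 + 6*(-5)*√61)*16 + 14 = (-5 - 18 - 30*√61)*16 + 14 = (-23 - 30*√61)*16 + 14 = (-368 - 480*√61) + 14 = -354 - 480*√61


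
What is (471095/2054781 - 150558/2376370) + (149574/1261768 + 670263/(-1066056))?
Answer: -47109202105535560063583/136835219360172893208120 ≈ -0.34428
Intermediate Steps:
(471095/2054781 - 150558/2376370) + (149574/1261768 + 670263/(-1066056)) = (471095*(1/2054781) - 150558*1/2376370) + (149574*(1/1261768) + 670263*(-1/1066056)) = (471095/2054781 - 75279/1188185) + (74787/630884 - 223421/355352) = 405066153676/2441459962485 - 28594256035/56046472792 = -47109202105535560063583/136835219360172893208120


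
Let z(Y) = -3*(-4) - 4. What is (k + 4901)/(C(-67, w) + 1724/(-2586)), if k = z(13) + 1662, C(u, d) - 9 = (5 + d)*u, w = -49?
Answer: 19713/8869 ≈ 2.2227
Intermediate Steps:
z(Y) = 8 (z(Y) = 12 - 4 = 8)
C(u, d) = 9 + u*(5 + d) (C(u, d) = 9 + (5 + d)*u = 9 + u*(5 + d))
k = 1670 (k = 8 + 1662 = 1670)
(k + 4901)/(C(-67, w) + 1724/(-2586)) = (1670 + 4901)/((9 + 5*(-67) - 49*(-67)) + 1724/(-2586)) = 6571/((9 - 335 + 3283) + 1724*(-1/2586)) = 6571/(2957 - ⅔) = 6571/(8869/3) = 6571*(3/8869) = 19713/8869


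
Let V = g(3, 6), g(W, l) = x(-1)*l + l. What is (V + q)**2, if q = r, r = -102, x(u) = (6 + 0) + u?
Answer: 4356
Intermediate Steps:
x(u) = 6 + u
q = -102
g(W, l) = 6*l (g(W, l) = (6 - 1)*l + l = 5*l + l = 6*l)
V = 36 (V = 6*6 = 36)
(V + q)**2 = (36 - 102)**2 = (-66)**2 = 4356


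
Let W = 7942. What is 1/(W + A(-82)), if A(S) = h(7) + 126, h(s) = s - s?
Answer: 1/8068 ≈ 0.00012395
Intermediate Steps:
h(s) = 0
A(S) = 126 (A(S) = 0 + 126 = 126)
1/(W + A(-82)) = 1/(7942 + 126) = 1/8068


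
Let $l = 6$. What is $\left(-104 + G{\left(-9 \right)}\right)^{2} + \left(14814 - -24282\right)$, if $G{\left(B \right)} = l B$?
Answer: $64060$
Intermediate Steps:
$G{\left(B \right)} = 6 B$
$\left(-104 + G{\left(-9 \right)}\right)^{2} + \left(14814 - -24282\right) = \left(-104 + 6 \left(-9\right)\right)^{2} + \left(14814 - -24282\right) = \left(-104 - 54\right)^{2} + \left(14814 + 24282\right) = \left(-158\right)^{2} + 39096 = 24964 + 39096 = 64060$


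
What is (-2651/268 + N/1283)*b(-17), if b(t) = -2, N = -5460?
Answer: 4864513/171922 ≈ 28.295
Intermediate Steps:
(-2651/268 + N/1283)*b(-17) = (-2651/268 - 5460/1283)*(-2) = -4864513/343844*(-2) = 4864513/171922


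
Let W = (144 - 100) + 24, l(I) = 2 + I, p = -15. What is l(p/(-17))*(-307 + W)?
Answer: -11711/17 ≈ -688.88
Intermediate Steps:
W = 68 (W = 44 + 24 = 68)
l(p/(-17))*(-307 + W) = (2 - 15/(-17))*(-307 + 68) = (2 - 15*(-1/17))*(-239) = (2 + 15/17)*(-239) = (49/17)*(-239) = -11711/17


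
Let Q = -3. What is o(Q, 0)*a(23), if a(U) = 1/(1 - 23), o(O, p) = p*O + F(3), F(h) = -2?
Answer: 1/11 ≈ 0.090909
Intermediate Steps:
o(O, p) = -2 + O*p (o(O, p) = p*O - 2 = O*p - 2 = -2 + O*p)
a(U) = -1/22 (a(U) = 1/(-22) = -1/22)
o(Q, 0)*a(23) = (-2 - 3*0)*(-1/22) = (-2 + 0)*(-1/22) = -2*(-1/22) = 1/11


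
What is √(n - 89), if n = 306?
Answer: √217 ≈ 14.731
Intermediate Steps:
√(n - 89) = √(306 - 89) = √217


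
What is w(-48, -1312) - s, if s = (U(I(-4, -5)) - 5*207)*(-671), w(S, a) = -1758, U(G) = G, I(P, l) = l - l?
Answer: -696243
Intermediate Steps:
I(P, l) = 0
s = 694485 (s = (0 - 5*207)*(-671) = (0 - 1035)*(-671) = -1035*(-671) = 694485)
w(-48, -1312) - s = -1758 - 1*694485 = -1758 - 694485 = -696243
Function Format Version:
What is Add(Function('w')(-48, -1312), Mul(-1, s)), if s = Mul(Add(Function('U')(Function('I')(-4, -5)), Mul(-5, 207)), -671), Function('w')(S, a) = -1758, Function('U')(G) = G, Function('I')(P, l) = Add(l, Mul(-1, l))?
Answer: -696243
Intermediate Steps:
Function('I')(P, l) = 0
s = 694485 (s = Mul(Add(0, Mul(-5, 207)), -671) = Mul(Add(0, -1035), -671) = Mul(-1035, -671) = 694485)
Add(Function('w')(-48, -1312), Mul(-1, s)) = Add(-1758, Mul(-1, 694485)) = Add(-1758, -694485) = -696243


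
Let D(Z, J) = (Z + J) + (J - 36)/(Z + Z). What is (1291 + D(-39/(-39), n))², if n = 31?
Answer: 6974881/4 ≈ 1.7437e+6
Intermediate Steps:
D(Z, J) = J + Z + (-36 + J)/(2*Z) (D(Z, J) = (J + Z) + (-36 + J)/((2*Z)) = (J + Z) + (-36 + J)*(1/(2*Z)) = (J + Z) + (-36 + J)/(2*Z) = J + Z + (-36 + J)/(2*Z))
(1291 + D(-39/(-39), n))² = (1291 + (-18 + (½)*31 + (-39/(-39))*(31 - 39/(-39)))/((-39/(-39))))² = (1291 + (-18 + 31/2 + (-39*(-1/39))*(31 - 39*(-1/39)))/((-39*(-1/39))))² = (1291 + (-18 + 31/2 + 1*(31 + 1))/1)² = (1291 + 1*(-18 + 31/2 + 1*32))² = (1291 + 1*(-18 + 31/2 + 32))² = (1291 + 1*(59/2))² = (1291 + 59/2)² = (2641/2)² = 6974881/4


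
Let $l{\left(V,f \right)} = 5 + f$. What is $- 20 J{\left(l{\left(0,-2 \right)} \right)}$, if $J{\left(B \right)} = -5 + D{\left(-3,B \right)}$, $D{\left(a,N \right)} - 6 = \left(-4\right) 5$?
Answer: $380$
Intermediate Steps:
$D{\left(a,N \right)} = -14$ ($D{\left(a,N \right)} = 6 - 20 = -14$)
$J{\left(B \right)} = -19$ ($J{\left(B \right)} = -5 - 14 = -19$)
$- 20 J{\left(l{\left(0,-2 \right)} \right)} = \left(-20\right) \left(-19\right) = 380$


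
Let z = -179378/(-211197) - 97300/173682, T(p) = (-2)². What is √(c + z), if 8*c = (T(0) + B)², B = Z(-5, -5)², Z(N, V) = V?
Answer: √7004205421264923111394/8151359412 ≈ 10.267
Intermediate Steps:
B = 25 (B = (-5)² = 25)
T(p) = 4
c = 841/8 (c = (4 + 25)²/8 = (⅛)*29² = (⅛)*841 = 841/8 ≈ 105.13)
z = 1767543616/6113519559 (z = -179378*(-1/211197) - 97300*1/173682 = 179378/211197 - 48650/86841 = 1767543616/6113519559 ≈ 0.28912)
√(c + z) = √(841/8 + 1767543616/6113519559) = √(5155610298047/48908156472) = √7004205421264923111394/8151359412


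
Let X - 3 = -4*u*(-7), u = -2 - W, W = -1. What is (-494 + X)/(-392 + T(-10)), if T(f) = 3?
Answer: 519/389 ≈ 1.3342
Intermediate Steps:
u = -1 (u = -2 - 1*(-1) = -2 + 1 = -1)
X = -25 (X = 3 - 4*(-1)*(-7) = 3 + 4*(-7) = 3 - 28 = -25)
(-494 + X)/(-392 + T(-10)) = (-494 - 25)/(-392 + 3) = -519/(-389) = -519*(-1/389) = 519/389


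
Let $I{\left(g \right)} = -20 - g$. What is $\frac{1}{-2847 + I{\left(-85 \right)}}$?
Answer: $- \frac{1}{2782} \approx -0.00035945$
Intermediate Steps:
$\frac{1}{-2847 + I{\left(-85 \right)}} = \frac{1}{-2847 - -65} = \frac{1}{-2847 + \left(-20 + 85\right)} = \frac{1}{-2847 + 65} = \frac{1}{-2782} = - \frac{1}{2782}$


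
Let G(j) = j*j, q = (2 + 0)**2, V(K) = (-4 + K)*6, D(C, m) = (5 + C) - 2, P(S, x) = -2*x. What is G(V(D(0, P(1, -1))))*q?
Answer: 144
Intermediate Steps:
D(C, m) = 3 + C
V(K) = -24 + 6*K
q = 4 (q = 2**2 = 4)
G(j) = j**2
G(V(D(0, P(1, -1))))*q = (-24 + 6*(3 + 0))**2*4 = (-24 + 6*3)**2*4 = (-24 + 18)**2*4 = (-6)**2*4 = 36*4 = 144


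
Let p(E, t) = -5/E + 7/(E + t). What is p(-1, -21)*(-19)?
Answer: -1957/22 ≈ -88.955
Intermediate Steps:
p(-1, -21)*(-19) = ((-5*(-21) + 2*(-1))/((-1)*(-1 - 21)))*(-19) = -1*(105 - 2)/(-22)*(-19) = -1*(-1/22)*103*(-19) = (103/22)*(-19) = -1957/22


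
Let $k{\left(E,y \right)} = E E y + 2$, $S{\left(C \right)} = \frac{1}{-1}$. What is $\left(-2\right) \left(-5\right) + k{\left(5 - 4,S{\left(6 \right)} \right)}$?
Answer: $11$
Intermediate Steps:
$S{\left(C \right)} = -1$
$k{\left(E,y \right)} = 2 + y E^{2}$ ($k{\left(E,y \right)} = E^{2} y + 2 = y E^{2} + 2 = 2 + y E^{2}$)
$\left(-2\right) \left(-5\right) + k{\left(5 - 4,S{\left(6 \right)} \right)} = \left(-2\right) \left(-5\right) + \left(2 - \left(5 - 4\right)^{2}\right) = 10 + \left(2 - \left(5 - 4\right)^{2}\right) = 10 + \left(2 - 1^{2}\right) = 10 + \left(2 - 1\right) = 10 + 1 = 11$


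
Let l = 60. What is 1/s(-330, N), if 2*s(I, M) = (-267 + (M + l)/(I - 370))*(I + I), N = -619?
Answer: 70/6149253 ≈ 1.1383e-5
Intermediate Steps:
s(I, M) = I*(-267 + (60 + M)/(-370 + I)) (s(I, M) = ((-267 + (M + 60)/(I - 370))*(I + I))/2 = ((-267 + (60 + M)/(-370 + I))*(2*I))/2 = (2*I*(-267 + (60 + M)/(-370 + I)))/2 = I*(-267 + (60 + M)/(-370 + I)))
1/s(-330, N) = 1/(-330*(98850 - 619 - 267*(-330))/(-370 - 330)) = 1/(-330*(98850 - 619 + 88110)/(-700)) = 1/(-330*(-1/700)*186341) = 1/(6149253/70) = 70/6149253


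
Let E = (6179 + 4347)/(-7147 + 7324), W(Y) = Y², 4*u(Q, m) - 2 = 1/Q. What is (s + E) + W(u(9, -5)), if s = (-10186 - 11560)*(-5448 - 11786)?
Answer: 28656460974227/76464 ≈ 3.7477e+8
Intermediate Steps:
u(Q, m) = ½ + 1/(4*Q)
s = 374770564 (s = -21746*(-17234) = 374770564)
E = 10526/177 ≈ 59.469
(s + E) + W(u(9, -5)) = (374770564 + 10526/177) + ((¼)*(1 + 2*9)/9)² = 66334400354/177 + ((¼)*(⅑)*(1 + 18))² = 66334400354/177 + ((¼)*(⅑)*19)² = 66334400354/177 + (19/36)² = 66334400354/177 + 361/1296 = 28656460974227/76464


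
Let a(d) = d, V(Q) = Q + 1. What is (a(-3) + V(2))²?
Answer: 0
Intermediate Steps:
V(Q) = 1 + Q
(a(-3) + V(2))² = (-3 + (1 + 2))² = (-3 + 3)² = 0² = 0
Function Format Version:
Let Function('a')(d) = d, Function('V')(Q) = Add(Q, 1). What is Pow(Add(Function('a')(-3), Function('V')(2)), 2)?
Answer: 0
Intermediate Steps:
Function('V')(Q) = Add(1, Q)
Pow(Add(Function('a')(-3), Function('V')(2)), 2) = Pow(Add(-3, Add(1, 2)), 2) = Pow(Add(-3, 3), 2) = Pow(0, 2) = 0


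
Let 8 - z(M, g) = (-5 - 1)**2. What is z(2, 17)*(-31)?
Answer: 868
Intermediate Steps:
z(M, g) = -28 (z(M, g) = 8 - (-5 - 1)**2 = 8 - 1*(-6)**2 = 8 - 1*36 = 8 - 36 = -28)
z(2, 17)*(-31) = -28*(-31) = 868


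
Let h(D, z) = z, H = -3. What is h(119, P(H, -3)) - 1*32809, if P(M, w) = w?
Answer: -32812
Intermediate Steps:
h(119, P(H, -3)) - 1*32809 = -3 - 1*32809 = -3 - 32809 = -32812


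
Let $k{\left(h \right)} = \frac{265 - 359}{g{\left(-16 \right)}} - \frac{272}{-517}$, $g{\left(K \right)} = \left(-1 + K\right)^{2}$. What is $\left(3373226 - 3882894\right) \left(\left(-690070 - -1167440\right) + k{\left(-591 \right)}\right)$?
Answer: $- \frac{773451703064080}{3179} \approx -2.433 \cdot 10^{11}$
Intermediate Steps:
$k{\left(h \right)} = \frac{30010}{149413}$ ($k{\left(h \right)} = \frac{265 - 359}{\left(-1 - 16\right)^{2}} - \frac{272}{-517} = - \frac{94}{\left(-17\right)^{2}} - - \frac{272}{517} = - \frac{94}{289} + \frac{272}{517} = \frac{30010}{149413}$)
$\left(3373226 - 3882894\right) \left(\left(-690070 - -1167440\right) + k{\left(-591 \right)}\right) = \left(3373226 - 3882894\right) \left(\left(-690070 - -1167440\right) + \frac{30010}{149413}\right) = - 509668 \left(\left(-690070 + 1167440\right) + \frac{30010}{149413}\right) = - 509668 \left(477370 + \frac{30010}{149413}\right) = \left(-509668\right) \frac{71325313820}{149413} = - \frac{773451703064080}{3179}$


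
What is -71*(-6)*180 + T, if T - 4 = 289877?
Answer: 366561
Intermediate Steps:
T = 289881 (T = 4 + 289877 = 289881)
-71*(-6)*180 + T = -71*(-6)*180 + 289881 = 426*180 + 289881 = 76680 + 289881 = 366561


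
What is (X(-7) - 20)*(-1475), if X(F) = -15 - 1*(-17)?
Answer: 26550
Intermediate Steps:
X(F) = 2 (X(F) = -15 + 17 = 2)
(X(-7) - 20)*(-1475) = (2 - 20)*(-1475) = -18*(-1475) = 26550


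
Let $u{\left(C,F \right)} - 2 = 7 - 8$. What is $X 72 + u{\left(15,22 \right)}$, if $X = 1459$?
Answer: $105049$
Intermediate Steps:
$u{\left(C,F \right)} = 1$ ($u{\left(C,F \right)} = 2 + \left(7 - 8\right) = 2 - 1 = 1$)
$X 72 + u{\left(15,22 \right)} = 1459 \cdot 72 + 1 = 105048 + 1 = 105049$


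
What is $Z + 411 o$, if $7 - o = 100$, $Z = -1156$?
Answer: $-39379$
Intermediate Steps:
$o = -93$ ($o = 7 - 100 = -93$)
$Z + 411 o = -1156 + 411 \left(-93\right) = -1156 - 38223 = -39379$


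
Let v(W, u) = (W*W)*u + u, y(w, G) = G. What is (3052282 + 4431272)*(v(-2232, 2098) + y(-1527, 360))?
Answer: 78217127633972340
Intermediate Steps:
v(W, u) = u + u*W² (v(W, u) = W²*u + u = u*W² + u = u + u*W²)
(3052282 + 4431272)*(v(-2232, 2098) + y(-1527, 360)) = (3052282 + 4431272)*(2098*(1 + (-2232)²) + 360) = 7483554*(2098*(1 + 4981824) + 360) = 7483554*(2098*4981825 + 360) = 7483554*(10451868850 + 360) = 7483554*10451869210 = 78217127633972340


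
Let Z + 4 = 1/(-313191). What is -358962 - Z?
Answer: -112422414977/313191 ≈ -3.5896e+5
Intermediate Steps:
Z = -1252765/313191 (Z = -4 + 1/(-313191) = -4 - 1/313191 = -1252765/313191 ≈ -4.0000)
-358962 - Z = -358962 - 1*(-1252765/313191) = -358962 + 1252765/313191 = -112422414977/313191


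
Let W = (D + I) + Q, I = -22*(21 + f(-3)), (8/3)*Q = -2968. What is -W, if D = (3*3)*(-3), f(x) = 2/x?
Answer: 4762/3 ≈ 1587.3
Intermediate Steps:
Q = -1113 (Q = (3/8)*(-2968) = -1113)
I = -1342/3 (I = -22*(21 + 2/(-3)) = -22*(21 + 2*(-⅓)) = -22*(21 - ⅔) = -22*61/3 = -1342/3 ≈ -447.33)
D = -27 (D = 9*(-3) = -27)
W = -4762/3 (W = (-27 - 1342/3) - 1113 = -1423/3 - 1113 = -4762/3 ≈ -1587.3)
-W = -1*(-4762/3) = 4762/3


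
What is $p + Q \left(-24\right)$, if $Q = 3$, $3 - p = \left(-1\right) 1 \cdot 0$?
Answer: $-69$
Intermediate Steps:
$p = 3$ ($p = 3 - \left(-1\right) 1 \cdot 0 = 3 - \left(-1\right) 0 = 3 - 0 = 3 + 0 = 3$)
$p + Q \left(-24\right) = 3 + 3 \left(-24\right) = 3 - 72 = -69$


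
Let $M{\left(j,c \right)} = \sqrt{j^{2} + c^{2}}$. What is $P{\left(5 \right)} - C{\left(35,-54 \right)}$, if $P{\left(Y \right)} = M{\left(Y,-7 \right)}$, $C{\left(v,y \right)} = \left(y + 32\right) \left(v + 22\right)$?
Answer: $1254 + \sqrt{74} \approx 1262.6$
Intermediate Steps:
$M{\left(j,c \right)} = \sqrt{c^{2} + j^{2}}$
$C{\left(v,y \right)} = \left(22 + v\right) \left(32 + y\right)$ ($C{\left(v,y \right)} = \left(32 + y\right) \left(22 + v\right) = \left(22 + v\right) \left(32 + y\right)$)
$P{\left(Y \right)} = \sqrt{49 + Y^{2}}$ ($P{\left(Y \right)} = \sqrt{\left(-7\right)^{2} + Y^{2}} = \sqrt{49 + Y^{2}}$)
$P{\left(5 \right)} - C{\left(35,-54 \right)} = \sqrt{49 + 5^{2}} - \left(704 + 22 \left(-54\right) + 32 \cdot 35 + 35 \left(-54\right)\right) = \sqrt{49 + 25} - \left(704 - 1188 + 1120 - 1890\right) = \sqrt{74} - -1254 = \sqrt{74} + 1254 = 1254 + \sqrt{74}$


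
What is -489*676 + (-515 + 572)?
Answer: -330507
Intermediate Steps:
-489*676 + (-515 + 572) = -330564 + 57 = -330507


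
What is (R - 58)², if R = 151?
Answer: 8649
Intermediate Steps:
(R - 58)² = (151 - 58)² = 93² = 8649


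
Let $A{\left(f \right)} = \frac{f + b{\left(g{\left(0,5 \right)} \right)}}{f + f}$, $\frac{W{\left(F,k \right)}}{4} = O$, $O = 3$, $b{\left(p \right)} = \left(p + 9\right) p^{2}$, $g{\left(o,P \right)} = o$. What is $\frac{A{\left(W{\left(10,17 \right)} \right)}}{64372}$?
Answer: $\frac{1}{128744} \approx 7.7673 \cdot 10^{-6}$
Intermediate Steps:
$b{\left(p \right)} = p^{2} \left(9 + p\right)$ ($b{\left(p \right)} = \left(9 + p\right) p^{2} = p^{2} \left(9 + p\right)$)
$W{\left(F,k \right)} = 12$ ($W{\left(F,k \right)} = 4 \cdot 3 = 12$)
$A{\left(f \right)} = \frac{1}{2}$ ($A{\left(f \right)} = \frac{f + 0^{2} \left(9 + 0\right)}{f + f} = \frac{f + 0 \cdot 9}{2 f} = \left(f + 0\right) \frac{1}{2 f} = f \frac{1}{2 f} = \frac{1}{2}$)
$\frac{A{\left(W{\left(10,17 \right)} \right)}}{64372} = \frac{1}{2 \cdot 64372} = \frac{1}{2} \cdot \frac{1}{64372} = \frac{1}{128744}$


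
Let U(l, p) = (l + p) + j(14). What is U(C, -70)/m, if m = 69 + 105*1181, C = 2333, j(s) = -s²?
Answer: 689/41358 ≈ 0.016659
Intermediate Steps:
U(l, p) = -196 + l + p (U(l, p) = (l + p) - 1*14² = (l + p) - 1*196 = (l + p) - 196 = -196 + l + p)
m = 124074 (m = 69 + 124005 = 124074)
U(C, -70)/m = (-196 + 2333 - 70)/124074 = 2067*(1/124074) = 689/41358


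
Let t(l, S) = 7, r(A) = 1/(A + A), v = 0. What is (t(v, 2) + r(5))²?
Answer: 5041/100 ≈ 50.410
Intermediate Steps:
r(A) = 1/(2*A)
(t(v, 2) + r(5))² = (7 + (½)/5)² = (7 + (½)*(⅕))² = (7 + ⅒)² = (71/10)² = 5041/100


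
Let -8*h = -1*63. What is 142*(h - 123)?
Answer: -65391/4 ≈ -16348.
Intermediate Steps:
h = 63/8 (h = -(-1)*63/8 = -1/8*(-63) = 63/8 ≈ 7.8750)
142*(h - 123) = 142*(63/8 - 123) = 142*(-921/8) = -65391/4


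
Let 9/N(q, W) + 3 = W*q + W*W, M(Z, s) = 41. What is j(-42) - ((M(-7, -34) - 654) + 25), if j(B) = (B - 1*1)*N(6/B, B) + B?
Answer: 321465/589 ≈ 545.78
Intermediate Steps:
N(q, W) = 9/(-3 + W² + W*q) (N(q, W) = 9/(-3 + (W*q + W*W)) = 9/(-3 + (W*q + W²)) = 9/(-3 + (W² + W*q)) = 9/(-3 + W² + W*q))
j(B) = B + 9*(-1 + B)/(3 + B²) (j(B) = (B - 1*1)*(9/(-3 + B² + B*(6/B))) + B = (B - 1)*(9/(-3 + B² + 6)) + B = (-1 + B)*(9/(3 + B²)) + B = 9*(-1 + B)/(3 + B²) + B = B + 9*(-1 + B)/(3 + B²))
j(-42) - ((M(-7, -34) - 654) + 25) = (-9 + (-42)³ + 12*(-42))/(3 + (-42)²) - ((41 - 654) + 25) = (-9 - 74088 - 504)/(3 + 1764) - (-613 + 25) = -74601/1767 - 1*(-588) = (1/1767)*(-74601) + 588 = -24867/589 + 588 = 321465/589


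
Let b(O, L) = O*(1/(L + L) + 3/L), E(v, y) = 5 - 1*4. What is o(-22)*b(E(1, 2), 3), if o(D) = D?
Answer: -77/3 ≈ -25.667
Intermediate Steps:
E(v, y) = 1 (E(v, y) = 5 - 4 = 1)
b(O, L) = 7*O/(2*L) (b(O, L) = O*(1/(2*L) + 3/L) = O*(7/(2*L)) = 7*O/(2*L))
o(-22)*b(E(1, 2), 3) = -77/3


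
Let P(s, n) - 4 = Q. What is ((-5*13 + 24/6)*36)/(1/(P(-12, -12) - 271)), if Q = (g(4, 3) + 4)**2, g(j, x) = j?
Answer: 445788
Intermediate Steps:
Q = 64 (Q = (4 + 4)**2 = 8**2 = 64)
P(s, n) = 68 (P(s, n) = 4 + 64 = 68)
((-5*13 + 24/6)*36)/(1/(P(-12, -12) - 271)) = ((-5*13 + 24/6)*36)/(1/(68 - 271)) = ((-65 + 24*(1/6))*36)/(1/(-203)) = ((-65 + 4)*36)/(-1/203) = -61*36*(-203) = -2196*(-203) = 445788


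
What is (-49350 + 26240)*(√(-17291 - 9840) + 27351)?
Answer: -632081610 - 23110*I*√27131 ≈ -6.3208e+8 - 3.8066e+6*I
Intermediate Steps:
(-49350 + 26240)*(√(-17291 - 9840) + 27351) = -23110*(√(-27131) + 27351) = -23110*(I*√27131 + 27351) = -23110*(27351 + I*√27131) = -632081610 - 23110*I*√27131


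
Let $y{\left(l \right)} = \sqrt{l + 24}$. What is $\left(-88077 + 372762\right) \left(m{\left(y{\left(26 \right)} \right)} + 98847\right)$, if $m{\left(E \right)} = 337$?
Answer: $28236197040$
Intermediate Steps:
$y{\left(l \right)} = \sqrt{24 + l}$
$\left(-88077 + 372762\right) \left(m{\left(y{\left(26 \right)} \right)} + 98847\right) = \left(-88077 + 372762\right) \left(337 + 98847\right) = 284685 \cdot 99184 = 28236197040$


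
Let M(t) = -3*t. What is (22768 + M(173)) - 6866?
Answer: 15383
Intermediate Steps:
(22768 + M(173)) - 6866 = (22768 - 3*173) - 6866 = (22768 - 519) - 6866 = 22249 - 6866 = 15383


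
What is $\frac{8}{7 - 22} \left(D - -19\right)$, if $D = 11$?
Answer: $-16$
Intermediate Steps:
$\frac{8}{7 - 22} \left(D - -19\right) = \frac{8}{7 - 22} \left(11 - -19\right) = \frac{8}{-15} \left(11 + 19\right) = 8 \left(- \frac{1}{15}\right) 30 = \left(- \frac{8}{15}\right) 30 = -16$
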